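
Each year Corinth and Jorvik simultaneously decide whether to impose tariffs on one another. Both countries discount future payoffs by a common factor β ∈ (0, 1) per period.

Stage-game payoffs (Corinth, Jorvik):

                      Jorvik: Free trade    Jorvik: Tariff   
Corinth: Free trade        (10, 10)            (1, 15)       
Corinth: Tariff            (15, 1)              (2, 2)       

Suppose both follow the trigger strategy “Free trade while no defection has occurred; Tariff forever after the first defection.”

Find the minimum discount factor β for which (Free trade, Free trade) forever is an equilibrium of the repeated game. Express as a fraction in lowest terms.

5/13

One-period gain from deviating is 15 − 10 = 5. The loss is 10 − 2 = 8 in every subsequent period, with present value 8·β/(1−β).
Deviation is unprofitable when 8·β/(1−β) ≥ 5, i.e. β/(1−β) ≥ 5/8.
Equivalently β ≥ 5/(5+8) = 5/13.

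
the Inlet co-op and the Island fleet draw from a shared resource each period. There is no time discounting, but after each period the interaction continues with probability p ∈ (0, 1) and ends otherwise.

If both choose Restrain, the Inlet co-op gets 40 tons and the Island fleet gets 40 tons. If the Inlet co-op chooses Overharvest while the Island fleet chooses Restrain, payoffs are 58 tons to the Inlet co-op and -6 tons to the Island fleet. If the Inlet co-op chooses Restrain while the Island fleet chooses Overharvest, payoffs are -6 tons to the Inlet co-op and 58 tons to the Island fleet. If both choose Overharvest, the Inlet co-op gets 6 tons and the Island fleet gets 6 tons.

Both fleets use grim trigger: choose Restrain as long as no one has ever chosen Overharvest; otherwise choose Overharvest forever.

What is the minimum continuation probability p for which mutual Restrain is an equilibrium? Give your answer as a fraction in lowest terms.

With no time discounting, the continuation probability p plays the role of the discount factor.
Grim-trigger IC: 40/(1−p) ≥ 58 + 6p/(1−p) ⇒ p ≥ (58−40)/(58−6) = 9/26.

9/26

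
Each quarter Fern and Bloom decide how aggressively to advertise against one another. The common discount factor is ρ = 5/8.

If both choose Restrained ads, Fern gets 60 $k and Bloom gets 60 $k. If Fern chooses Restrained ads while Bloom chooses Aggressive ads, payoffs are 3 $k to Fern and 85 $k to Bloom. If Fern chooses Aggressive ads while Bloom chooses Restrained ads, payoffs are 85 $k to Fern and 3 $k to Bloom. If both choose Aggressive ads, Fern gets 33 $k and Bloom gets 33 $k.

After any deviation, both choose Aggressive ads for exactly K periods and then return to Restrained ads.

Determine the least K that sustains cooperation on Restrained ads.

No profitable deviation requires (60−33)(ρ+…+ρ^K) ≥ 85−60, i.e. ρ+…+ρ^K ≥ 25/27 ≈ 0.9259.
With ρ = 5/8, the partial sums are K=1: 0.6250, K=2: 1.0156.
K = 2 is the first length at which the sum reaches 0.9259.

2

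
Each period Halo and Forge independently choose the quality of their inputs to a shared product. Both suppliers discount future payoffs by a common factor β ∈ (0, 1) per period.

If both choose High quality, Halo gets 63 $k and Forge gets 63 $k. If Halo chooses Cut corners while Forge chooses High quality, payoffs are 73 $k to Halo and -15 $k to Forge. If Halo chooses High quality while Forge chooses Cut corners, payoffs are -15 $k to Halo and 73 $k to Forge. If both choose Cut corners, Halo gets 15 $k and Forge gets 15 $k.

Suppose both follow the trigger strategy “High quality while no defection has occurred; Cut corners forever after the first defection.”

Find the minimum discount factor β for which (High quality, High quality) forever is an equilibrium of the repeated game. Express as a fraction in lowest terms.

Under grim trigger the critical discount factor is (T−C)/(T−P) with T = 73, C = 63, P = 15.
β* = (73−63)/(73−15) = 10/58 = 5/29.

5/29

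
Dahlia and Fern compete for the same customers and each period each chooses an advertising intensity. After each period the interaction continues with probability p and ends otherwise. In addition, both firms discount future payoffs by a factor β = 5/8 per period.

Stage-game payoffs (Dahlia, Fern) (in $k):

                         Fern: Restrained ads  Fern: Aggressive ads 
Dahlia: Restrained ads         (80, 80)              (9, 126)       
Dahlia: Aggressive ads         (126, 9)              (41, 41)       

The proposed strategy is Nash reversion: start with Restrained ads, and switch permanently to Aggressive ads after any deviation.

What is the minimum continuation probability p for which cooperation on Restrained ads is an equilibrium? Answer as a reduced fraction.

Expected continuation weight on next period's payoff is β·p = 5/8·p, which plays the role of the discount factor.
Cooperation requires 5/8·p ≥ (126−80)/(126−41) = 46/85, hence p ≥ 368/425.

368/425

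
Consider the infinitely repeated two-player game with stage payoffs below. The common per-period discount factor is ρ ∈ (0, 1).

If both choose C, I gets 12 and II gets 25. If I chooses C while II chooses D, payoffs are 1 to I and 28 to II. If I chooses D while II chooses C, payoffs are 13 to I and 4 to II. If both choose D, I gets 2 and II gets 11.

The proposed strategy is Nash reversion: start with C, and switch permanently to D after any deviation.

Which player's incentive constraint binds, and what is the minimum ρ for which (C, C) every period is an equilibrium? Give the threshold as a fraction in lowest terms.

I's threshold: (13−12)/(13−2) = 1/11.
II's threshold: (28−25)/(28−11) = 3/17.
1/11 < 3/17, so II binds and ρ* = 3/17.

II; ρ ≥ 3/17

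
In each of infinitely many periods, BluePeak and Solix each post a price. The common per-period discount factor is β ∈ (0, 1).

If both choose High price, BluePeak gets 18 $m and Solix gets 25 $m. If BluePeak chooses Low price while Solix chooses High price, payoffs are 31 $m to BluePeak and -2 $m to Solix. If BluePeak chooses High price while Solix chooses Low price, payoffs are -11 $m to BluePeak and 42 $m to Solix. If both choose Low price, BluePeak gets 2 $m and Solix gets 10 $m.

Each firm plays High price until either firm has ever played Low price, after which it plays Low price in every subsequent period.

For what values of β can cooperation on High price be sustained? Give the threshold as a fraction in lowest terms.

17/32

BluePeak's threshold: (31−18)/(31−2) = 13/29.
Solix's threshold: (42−25)/(42−10) = 17/32.
13/29 < 17/32, so Solix binds and β* = 17/32.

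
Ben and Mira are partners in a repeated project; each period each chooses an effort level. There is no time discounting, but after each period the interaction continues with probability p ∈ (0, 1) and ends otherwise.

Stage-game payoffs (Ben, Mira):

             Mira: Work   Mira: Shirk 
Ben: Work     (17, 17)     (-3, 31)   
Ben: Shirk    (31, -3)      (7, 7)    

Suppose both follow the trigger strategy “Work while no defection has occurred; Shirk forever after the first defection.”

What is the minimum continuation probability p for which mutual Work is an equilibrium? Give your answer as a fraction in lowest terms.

7/12

With no time discounting, the continuation probability p plays the role of the discount factor.
Grim-trigger IC: 17/(1−p) ≥ 31 + 7p/(1−p) ⇒ p ≥ (31−17)/(31−7) = 7/12.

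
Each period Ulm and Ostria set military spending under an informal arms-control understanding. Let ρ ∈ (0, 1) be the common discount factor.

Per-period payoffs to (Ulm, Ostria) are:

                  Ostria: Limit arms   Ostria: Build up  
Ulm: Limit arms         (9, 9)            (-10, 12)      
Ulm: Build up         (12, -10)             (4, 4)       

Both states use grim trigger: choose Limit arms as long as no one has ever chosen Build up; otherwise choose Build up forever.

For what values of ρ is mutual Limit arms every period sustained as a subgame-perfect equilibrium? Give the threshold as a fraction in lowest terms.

9/(1−ρ) ≥ 12 + 4ρ/(1−ρ)
9 ≥ 12 − 8ρ
ρ ≥ 3/8.

3/8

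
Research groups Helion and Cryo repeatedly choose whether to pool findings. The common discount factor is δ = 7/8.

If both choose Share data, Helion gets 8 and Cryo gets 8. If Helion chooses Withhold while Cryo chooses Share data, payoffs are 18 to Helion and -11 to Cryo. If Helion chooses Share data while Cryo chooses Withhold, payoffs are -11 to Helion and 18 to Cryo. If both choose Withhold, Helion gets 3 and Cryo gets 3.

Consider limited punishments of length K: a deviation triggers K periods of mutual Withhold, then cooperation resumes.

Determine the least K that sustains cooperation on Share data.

3

IC: δ(1−δ^K)/(1−δ) ≥ (18−8)/(8−3) = 2.
With δ = 7/8: need 1 − δ^K ≥ 2·(1−7/8)/(7/8), i.e. δ^K ≤ 0.7143.
Since (7/8)^2 = 0.7656 and (7/8)^3 = 0.6699, the smallest such K is 3.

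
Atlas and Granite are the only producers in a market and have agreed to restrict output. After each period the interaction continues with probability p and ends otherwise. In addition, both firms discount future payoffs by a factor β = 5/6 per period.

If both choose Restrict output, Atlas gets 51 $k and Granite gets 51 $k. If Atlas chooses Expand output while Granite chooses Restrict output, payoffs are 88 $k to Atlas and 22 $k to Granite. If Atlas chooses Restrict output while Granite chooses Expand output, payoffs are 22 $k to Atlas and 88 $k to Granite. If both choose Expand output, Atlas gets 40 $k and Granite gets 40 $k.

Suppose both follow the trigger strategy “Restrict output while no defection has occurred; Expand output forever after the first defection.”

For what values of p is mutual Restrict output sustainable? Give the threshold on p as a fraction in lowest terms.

With continuation probability p and discount β, the effective per-period discount factor is βp.
Grim-trigger IC: βp ≥ (88−51)/(88−40) = 37/48.
So p ≥ (37/48)/(5/6) = 37/40.

37/40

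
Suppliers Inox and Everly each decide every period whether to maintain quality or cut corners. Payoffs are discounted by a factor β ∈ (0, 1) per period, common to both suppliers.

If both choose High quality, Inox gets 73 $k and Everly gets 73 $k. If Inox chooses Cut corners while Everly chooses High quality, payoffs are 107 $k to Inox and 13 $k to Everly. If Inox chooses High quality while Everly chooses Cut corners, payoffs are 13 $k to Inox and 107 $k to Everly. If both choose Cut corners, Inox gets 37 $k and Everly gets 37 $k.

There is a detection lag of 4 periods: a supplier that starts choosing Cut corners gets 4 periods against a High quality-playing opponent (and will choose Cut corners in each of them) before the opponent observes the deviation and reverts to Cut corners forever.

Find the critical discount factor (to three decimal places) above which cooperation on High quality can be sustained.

0.835

A deviator earns 107 for 4 periods, then 37 forever; cooperating earns 73 forever. Multiplying the IC by (1−β):
73 ≥ 107(1−β^4) + 37β^4, so 70·β^4 ≥ 34 and β^4 ≥ 17/35.
β ≥ (17/35)^(1/4) ≈ 0.835.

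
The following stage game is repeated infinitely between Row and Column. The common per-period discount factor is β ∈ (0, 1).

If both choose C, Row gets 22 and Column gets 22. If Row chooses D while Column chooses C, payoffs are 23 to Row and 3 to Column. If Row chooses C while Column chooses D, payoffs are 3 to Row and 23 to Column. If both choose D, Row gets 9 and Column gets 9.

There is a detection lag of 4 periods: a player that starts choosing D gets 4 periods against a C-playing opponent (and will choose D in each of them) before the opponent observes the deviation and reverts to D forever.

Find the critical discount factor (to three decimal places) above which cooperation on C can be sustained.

0.517

A deviator earns 23 for 4 periods, then 9 forever; cooperating earns 22 forever. Multiplying the IC by (1−β):
22 ≥ 23(1−β^4) + 9β^4, so 14·β^4 ≥ 1 and β^4 ≥ 1/14.
β ≥ (1/14)^(1/4) ≈ 0.517.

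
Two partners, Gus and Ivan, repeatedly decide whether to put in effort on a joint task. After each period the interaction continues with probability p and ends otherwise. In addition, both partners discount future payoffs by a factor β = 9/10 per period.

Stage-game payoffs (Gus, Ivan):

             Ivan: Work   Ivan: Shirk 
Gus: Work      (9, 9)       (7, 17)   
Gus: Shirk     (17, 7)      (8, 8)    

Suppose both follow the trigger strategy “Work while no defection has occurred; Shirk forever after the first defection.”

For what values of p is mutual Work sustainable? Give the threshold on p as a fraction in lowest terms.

Expected continuation weight on next period's payoff is β·p = 9/10·p, which plays the role of the discount factor.
Cooperation requires 9/10·p ≥ (17−9)/(17−8) = 8/9, hence p ≥ 80/81.

80/81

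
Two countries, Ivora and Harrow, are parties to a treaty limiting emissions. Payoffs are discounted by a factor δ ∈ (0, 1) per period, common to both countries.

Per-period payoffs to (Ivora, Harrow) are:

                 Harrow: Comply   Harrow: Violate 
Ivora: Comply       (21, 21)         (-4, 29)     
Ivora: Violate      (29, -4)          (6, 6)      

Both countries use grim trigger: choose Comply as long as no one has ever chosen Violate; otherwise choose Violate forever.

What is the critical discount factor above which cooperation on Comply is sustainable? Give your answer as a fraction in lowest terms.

21/(1−δ) ≥ 29 + 6δ/(1−δ)
21 ≥ 29 − 23δ
δ ≥ 8/23.

8/23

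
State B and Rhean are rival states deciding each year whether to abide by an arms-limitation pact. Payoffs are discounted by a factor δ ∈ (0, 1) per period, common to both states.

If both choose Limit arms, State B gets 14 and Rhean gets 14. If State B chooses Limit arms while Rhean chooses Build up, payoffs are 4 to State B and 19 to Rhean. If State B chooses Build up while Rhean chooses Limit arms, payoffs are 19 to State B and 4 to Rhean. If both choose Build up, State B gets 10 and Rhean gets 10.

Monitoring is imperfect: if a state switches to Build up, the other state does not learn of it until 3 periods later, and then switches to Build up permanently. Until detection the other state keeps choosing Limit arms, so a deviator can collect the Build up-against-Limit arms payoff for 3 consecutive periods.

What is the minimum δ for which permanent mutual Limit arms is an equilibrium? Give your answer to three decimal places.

0.822

Deviating for the 3 undetected periods gains 19−14 = 5 per period over cooperation, then loses 14−10 = 4 per period forever once punishment starts.
Gain: 5(1 + δ + … + δ^2); loss: 4·δ^3/(1−δ).
No profitable deviation ⇔ 5(1−δ^3) ≤ 4·δ^3, i.e. δ^3 ≥ 5/(5+4) = 5/9.
Hence δ ≥ (5/9)^(1/3) ≈ 0.822.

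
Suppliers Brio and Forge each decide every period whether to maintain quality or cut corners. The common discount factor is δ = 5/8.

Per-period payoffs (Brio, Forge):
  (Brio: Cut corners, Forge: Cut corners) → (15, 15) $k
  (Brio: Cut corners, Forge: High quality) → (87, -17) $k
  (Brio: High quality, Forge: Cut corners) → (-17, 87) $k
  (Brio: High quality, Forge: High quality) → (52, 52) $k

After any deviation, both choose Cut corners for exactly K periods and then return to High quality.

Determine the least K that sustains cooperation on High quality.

2

Need Σ_{k=1}^{K} δ^k ≥ (87−52)/(52−15) = 0.9459 at δ = 5/8.
At K = 1 the sum is 0.6250 < 0.9459; at K = 2 it is 1.0156 ≥ 0.9459.
So the minimum punishment length is K = 2.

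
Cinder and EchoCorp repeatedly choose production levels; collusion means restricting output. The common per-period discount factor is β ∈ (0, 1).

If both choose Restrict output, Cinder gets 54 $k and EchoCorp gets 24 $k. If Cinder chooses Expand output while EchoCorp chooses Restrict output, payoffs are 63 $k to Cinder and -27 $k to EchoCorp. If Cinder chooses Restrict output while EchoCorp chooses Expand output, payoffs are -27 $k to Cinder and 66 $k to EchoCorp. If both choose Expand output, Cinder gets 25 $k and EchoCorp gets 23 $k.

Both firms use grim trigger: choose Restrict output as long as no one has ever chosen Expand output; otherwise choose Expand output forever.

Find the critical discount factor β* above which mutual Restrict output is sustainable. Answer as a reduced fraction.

For Cinder: deviation gain 63−54 = 9, per-period punishment loss 54−25 = 29. IC gives β ≥ 9/38.
For EchoCorp: gain 42, loss 1 per period, so β ≥ 42/43.
The tighter constraint is EchoCorp's, so cooperation needs β ≥ 42/43.

42/43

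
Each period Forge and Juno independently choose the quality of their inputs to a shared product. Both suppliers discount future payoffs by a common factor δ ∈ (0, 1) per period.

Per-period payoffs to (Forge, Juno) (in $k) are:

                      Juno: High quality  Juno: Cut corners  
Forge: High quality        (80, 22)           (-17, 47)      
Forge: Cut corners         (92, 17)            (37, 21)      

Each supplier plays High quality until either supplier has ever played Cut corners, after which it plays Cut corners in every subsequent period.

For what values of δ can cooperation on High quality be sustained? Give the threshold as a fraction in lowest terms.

Forge's threshold: (92−80)/(92−37) = 12/55.
Juno's threshold: (47−22)/(47−21) = 25/26.
12/55 < 25/26, so Juno binds and δ* = 25/26.

25/26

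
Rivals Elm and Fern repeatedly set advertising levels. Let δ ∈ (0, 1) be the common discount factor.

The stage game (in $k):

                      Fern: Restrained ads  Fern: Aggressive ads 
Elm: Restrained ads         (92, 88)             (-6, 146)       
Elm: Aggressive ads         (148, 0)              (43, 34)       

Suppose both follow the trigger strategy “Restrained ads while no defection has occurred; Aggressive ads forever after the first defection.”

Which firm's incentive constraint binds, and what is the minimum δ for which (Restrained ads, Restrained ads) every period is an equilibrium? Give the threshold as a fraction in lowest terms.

Elm; δ ≥ 8/15

Elm: cooperation gives 92 each period; deviation gives 148 once then 43 forever.
  92/(1−δ) ≥ 148 + 43δ/(1−δ) ⇒ δ ≥ 56/105 = 8/15.
Fern: cooperation gives 88 each period; deviation gives 146 once then 34 forever.
  δ ≥ 58/112 = 29/56.
Both must hold, so the binding constraint is Elm's: δ ≥ 8/15.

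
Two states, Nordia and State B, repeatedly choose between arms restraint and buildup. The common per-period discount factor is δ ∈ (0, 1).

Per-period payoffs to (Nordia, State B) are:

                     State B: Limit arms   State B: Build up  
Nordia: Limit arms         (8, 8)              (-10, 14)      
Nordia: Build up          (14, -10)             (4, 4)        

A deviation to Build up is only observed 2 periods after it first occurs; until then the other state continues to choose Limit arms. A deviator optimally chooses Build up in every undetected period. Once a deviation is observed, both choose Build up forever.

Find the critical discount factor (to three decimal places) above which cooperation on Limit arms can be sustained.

0.775

Deviating for the 2 undetected periods gains 14−8 = 6 per period over cooperation, then loses 8−4 = 4 per period forever once punishment starts.
Gain: 6(1 + δ + … + δ^1); loss: 4·δ^2/(1−δ).
No profitable deviation ⇔ 6(1−δ^2) ≤ 4·δ^2, i.e. δ^2 ≥ 6/(6+4) = 3/5.
Hence δ ≥ (3/5)^(1/2) ≈ 0.775.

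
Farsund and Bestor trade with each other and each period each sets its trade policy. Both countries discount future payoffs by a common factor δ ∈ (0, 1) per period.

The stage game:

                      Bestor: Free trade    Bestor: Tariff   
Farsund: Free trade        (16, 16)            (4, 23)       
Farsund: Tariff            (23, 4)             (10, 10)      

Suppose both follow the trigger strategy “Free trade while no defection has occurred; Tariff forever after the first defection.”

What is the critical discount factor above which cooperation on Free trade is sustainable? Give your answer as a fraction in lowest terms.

16/(1−δ) ≥ 23 + 10δ/(1−δ)
16 ≥ 23 − 13δ
δ ≥ 7/13.

7/13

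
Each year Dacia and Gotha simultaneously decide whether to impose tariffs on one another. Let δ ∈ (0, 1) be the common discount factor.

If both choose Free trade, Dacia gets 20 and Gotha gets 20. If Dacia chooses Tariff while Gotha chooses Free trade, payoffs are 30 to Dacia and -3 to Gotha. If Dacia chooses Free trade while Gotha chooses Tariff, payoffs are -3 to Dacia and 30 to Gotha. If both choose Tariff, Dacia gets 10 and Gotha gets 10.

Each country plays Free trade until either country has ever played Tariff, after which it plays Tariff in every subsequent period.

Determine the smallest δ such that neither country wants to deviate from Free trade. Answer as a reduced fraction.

1/2

Under grim trigger the critical discount factor is (T−C)/(T−P) with T = 30, C = 20, P = 10.
δ* = (30−20)/(30−10) = 10/20 = 1/2.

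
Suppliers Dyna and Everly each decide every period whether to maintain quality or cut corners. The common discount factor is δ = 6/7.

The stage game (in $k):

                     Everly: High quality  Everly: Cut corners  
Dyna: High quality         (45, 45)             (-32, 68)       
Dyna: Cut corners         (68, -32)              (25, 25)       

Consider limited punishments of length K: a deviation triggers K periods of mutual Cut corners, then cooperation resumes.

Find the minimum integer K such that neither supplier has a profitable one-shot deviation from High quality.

Need Σ_{k=1}^{K} δ^k ≥ (68−45)/(45−25) = 1.1500 at δ = 6/7.
At K = 1 the sum is 0.8571 < 1.1500; at K = 2 it is 1.5918 ≥ 1.1500.
So the minimum punishment length is K = 2.

2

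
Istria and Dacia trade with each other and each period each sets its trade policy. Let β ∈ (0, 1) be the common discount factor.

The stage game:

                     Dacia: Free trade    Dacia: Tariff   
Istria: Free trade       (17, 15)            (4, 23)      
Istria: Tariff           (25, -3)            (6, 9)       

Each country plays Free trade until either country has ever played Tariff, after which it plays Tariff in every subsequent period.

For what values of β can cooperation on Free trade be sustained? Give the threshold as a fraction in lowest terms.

Istria: cooperation gives 17 each period; deviation gives 25 once then 6 forever.
  17/(1−β) ≥ 25 + 6β/(1−β) ⇒ β ≥ 8/19.
Dacia: cooperation gives 15 each period; deviation gives 23 once then 9 forever.
  β ≥ 8/14 = 4/7.
Both must hold, so the binding constraint is Dacia's: β ≥ 4/7.

4/7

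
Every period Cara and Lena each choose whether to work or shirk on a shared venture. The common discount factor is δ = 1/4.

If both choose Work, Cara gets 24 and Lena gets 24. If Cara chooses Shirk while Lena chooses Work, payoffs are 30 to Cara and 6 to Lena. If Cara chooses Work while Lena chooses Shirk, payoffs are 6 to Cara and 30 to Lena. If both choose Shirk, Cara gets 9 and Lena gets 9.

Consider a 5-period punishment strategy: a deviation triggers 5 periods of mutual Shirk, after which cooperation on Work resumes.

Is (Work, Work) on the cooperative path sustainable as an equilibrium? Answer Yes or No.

No

IC: δ+…+δ^5 ≥ (30−24)/(24−9) = 2/5.
At δ = 1/4: partial sum = 0.3330 < 0.4000. Cooperation not sustainable.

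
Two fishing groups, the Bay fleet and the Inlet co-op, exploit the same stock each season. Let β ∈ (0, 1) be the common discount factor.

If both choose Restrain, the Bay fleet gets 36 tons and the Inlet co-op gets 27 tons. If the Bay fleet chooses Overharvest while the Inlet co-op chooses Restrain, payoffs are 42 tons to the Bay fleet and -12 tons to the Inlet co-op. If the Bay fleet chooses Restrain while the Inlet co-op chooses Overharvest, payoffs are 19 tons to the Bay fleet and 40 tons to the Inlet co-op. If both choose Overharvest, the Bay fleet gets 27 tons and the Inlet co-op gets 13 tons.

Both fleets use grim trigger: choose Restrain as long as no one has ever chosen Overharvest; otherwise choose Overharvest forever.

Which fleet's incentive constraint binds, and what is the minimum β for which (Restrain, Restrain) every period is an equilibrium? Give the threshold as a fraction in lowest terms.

For the Bay fleet: deviation gain 42−36 = 6, per-period punishment loss 36−27 = 9. IC gives β ≥ 6/15 = 2/5.
For the Inlet co-op: gain 13, loss 14 per period, so β ≥ 13/27.
The tighter constraint is the Inlet co-op's, so cooperation needs β ≥ 13/27.

the Inlet co-op; β ≥ 13/27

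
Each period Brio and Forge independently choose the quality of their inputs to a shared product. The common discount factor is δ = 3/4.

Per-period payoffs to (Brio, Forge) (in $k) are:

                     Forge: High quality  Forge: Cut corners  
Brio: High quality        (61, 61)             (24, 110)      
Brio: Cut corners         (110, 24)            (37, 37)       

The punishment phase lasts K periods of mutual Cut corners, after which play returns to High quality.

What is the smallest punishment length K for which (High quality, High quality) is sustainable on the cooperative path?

4

IC: δ(1−δ^K)/(1−δ) ≥ (110−61)/(61−37) = 49/24.
With δ = 3/4: need 1 − δ^K ≥ 49/24·(1−3/4)/(3/4), i.e. δ^K ≤ 0.3194.
Since (3/4)^3 = 0.4219 and (3/4)^4 = 0.3164, the smallest such K is 4.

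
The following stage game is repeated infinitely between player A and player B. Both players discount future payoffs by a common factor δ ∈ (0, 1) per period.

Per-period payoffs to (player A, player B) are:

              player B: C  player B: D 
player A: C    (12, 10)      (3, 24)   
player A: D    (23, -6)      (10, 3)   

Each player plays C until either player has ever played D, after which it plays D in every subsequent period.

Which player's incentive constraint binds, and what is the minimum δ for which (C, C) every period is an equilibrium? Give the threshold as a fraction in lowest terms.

player A's threshold: (23−12)/(23−10) = 11/13.
player B's threshold: (24−10)/(24−3) = 2/3.
11/13 > 2/3, so player A binds and δ* = 11/13.

player A; δ ≥ 11/13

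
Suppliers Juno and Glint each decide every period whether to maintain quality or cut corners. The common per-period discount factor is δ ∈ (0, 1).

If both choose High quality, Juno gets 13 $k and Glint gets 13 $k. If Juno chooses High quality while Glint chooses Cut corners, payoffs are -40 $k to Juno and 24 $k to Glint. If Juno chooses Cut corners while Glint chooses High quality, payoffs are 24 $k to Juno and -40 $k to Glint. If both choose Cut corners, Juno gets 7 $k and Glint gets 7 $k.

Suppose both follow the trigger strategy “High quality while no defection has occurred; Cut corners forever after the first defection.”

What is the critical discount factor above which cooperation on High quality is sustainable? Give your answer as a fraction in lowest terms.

11/17

13/(1−δ) ≥ 24 + 7δ/(1−δ)
13 ≥ 24 − 17δ
δ ≥ 11/17.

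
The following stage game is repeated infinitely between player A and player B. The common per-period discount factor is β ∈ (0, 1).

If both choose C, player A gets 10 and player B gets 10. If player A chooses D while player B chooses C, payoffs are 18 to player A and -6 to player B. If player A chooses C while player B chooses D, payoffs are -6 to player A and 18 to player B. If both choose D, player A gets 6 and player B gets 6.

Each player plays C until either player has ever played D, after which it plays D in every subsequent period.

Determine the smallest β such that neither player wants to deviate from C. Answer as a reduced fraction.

Cooperation forever yields 10 each period: 10/(1−β).
Deviating yields 18 once, then 6 forever: 18 + 6β/(1−β).
No profitable deviation requires 10/(1−β) ≥ 18 + 6β/(1−β).
Multiplying by (1−β): 10 ≥ 18(1−β) + 6β = 18 − 12β.
So 12β ≥ 8, i.e. β ≥ 8/12 = 2/3.

2/3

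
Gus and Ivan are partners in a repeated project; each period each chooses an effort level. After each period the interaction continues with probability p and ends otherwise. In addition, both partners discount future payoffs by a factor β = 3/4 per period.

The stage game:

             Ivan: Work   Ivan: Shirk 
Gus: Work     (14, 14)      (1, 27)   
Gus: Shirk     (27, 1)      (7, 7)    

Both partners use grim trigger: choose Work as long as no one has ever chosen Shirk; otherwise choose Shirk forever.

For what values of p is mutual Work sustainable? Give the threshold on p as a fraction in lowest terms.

13/15

Expected continuation weight on next period's payoff is β·p = 3/4·p, which plays the role of the discount factor.
Cooperation requires 3/4·p ≥ (27−14)/(27−7) = 13/20, hence p ≥ 13/15.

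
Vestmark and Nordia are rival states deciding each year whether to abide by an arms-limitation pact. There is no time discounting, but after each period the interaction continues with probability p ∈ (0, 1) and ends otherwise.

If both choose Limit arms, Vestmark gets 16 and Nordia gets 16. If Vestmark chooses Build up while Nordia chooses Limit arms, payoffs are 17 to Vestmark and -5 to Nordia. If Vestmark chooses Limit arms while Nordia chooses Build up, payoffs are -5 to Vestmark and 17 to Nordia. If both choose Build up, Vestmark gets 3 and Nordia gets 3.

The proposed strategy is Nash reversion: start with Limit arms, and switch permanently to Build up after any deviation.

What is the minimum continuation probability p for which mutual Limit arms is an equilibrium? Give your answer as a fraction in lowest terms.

With no time discounting, the continuation probability p plays the role of the discount factor.
Grim-trigger IC: 16/(1−p) ≥ 17 + 3p/(1−p) ⇒ p ≥ (17−16)/(17−3) = 1/14.

1/14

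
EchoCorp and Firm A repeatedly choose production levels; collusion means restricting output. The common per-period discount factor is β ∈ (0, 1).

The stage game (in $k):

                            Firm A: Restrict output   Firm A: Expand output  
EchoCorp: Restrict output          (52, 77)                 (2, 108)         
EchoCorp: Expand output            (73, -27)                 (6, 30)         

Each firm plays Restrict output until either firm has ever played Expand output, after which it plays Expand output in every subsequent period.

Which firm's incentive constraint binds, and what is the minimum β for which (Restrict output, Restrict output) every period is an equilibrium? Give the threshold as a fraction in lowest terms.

Firm A; β ≥ 31/78

EchoCorp: cooperation gives 52 each period; deviation gives 73 once then 6 forever.
  52/(1−β) ≥ 73 + 6β/(1−β) ⇒ β ≥ 21/67.
Firm A: cooperation gives 77 each period; deviation gives 108 once then 30 forever.
  β ≥ 31/78.
Both must hold, so the binding constraint is Firm A's: β ≥ 31/78.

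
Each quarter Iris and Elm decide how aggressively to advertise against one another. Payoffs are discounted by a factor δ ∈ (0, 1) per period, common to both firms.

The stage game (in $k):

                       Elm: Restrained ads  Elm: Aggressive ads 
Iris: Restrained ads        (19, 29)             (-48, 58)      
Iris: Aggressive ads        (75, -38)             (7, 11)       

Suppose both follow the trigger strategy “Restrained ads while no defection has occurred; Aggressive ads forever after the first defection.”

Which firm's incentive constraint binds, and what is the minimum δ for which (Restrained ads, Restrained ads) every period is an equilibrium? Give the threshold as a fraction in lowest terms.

Iris's threshold: (75−19)/(75−7) = 14/17.
Elm's threshold: (58−29)/(58−11) = 29/47.
14/17 > 29/47, so Iris binds and δ* = 14/17.

Iris; δ ≥ 14/17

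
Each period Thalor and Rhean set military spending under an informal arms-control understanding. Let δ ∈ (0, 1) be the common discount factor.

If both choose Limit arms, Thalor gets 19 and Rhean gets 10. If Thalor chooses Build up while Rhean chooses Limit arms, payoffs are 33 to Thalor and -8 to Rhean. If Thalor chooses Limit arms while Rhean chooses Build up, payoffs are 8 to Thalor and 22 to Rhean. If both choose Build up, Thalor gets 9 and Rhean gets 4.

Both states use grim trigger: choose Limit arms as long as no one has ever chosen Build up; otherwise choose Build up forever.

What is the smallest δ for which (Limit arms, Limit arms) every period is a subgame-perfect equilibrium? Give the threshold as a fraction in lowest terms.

Thalor's threshold: (33−19)/(33−9) = 7/12.
Rhean's threshold: (22−10)/(22−4) = 2/3.
7/12 < 2/3, so Rhean binds and δ* = 2/3.

2/3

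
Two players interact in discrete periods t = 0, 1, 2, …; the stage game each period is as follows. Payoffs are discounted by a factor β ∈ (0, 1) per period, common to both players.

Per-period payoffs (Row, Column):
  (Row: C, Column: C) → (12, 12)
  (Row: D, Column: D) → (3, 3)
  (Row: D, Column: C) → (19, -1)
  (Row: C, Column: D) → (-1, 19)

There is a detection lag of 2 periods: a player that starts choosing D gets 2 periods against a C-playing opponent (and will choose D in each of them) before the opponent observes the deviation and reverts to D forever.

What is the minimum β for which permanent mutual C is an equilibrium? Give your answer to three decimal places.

A deviator earns 19 for 2 periods, then 3 forever; cooperating earns 12 forever. Multiplying the IC by (1−β):
12 ≥ 19(1−β^2) + 3β^2, so 16·β^2 ≥ 7 and β^2 ≥ 7/16.
β ≥ (7/16)^(1/2) ≈ 0.661.

0.661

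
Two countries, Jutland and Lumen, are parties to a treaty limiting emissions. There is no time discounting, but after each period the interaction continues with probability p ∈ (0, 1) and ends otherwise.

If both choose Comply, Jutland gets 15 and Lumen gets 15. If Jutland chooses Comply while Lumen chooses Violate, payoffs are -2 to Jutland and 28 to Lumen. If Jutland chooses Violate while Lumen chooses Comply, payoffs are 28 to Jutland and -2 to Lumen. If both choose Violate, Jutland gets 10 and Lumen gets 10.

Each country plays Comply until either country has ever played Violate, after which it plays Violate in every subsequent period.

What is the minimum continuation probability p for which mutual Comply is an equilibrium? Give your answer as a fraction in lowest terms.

Expected cooperation value is 15 + p·15 + p²·15 + … = 15/(1−p); deviation gives 28 + p·10/(1−p).
15 ≥ 28(1−p) + 10p ⇒ 18p ≥ 13 ⇒ p ≥ 13/18.

13/18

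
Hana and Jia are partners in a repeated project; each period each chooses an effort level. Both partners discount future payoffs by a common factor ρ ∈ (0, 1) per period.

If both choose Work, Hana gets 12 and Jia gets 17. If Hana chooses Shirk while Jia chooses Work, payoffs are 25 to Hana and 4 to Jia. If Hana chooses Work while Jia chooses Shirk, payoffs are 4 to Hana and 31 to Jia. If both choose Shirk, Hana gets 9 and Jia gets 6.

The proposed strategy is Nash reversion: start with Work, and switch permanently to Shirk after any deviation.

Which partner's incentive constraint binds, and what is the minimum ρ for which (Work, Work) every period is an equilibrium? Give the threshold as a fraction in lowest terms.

Hana; ρ ≥ 13/16

For Hana: deviation gain 25−12 = 13, per-period punishment loss 12−9 = 3. IC gives ρ ≥ 13/16.
For Jia: gain 14, loss 11 per period, so ρ ≥ 14/25.
The tighter constraint is Hana's, so cooperation needs ρ ≥ 13/16.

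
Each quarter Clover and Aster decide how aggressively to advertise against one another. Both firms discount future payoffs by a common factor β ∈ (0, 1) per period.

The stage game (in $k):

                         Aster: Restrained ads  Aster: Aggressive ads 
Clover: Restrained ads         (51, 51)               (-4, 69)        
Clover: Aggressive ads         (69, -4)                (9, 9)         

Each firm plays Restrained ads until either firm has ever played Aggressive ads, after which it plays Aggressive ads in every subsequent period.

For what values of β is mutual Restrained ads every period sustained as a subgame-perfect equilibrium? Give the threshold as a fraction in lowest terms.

3/10

Cooperation forever yields 51 each period: 51/(1−β).
Deviating yields 69 once, then 9 forever: 69 + 9β/(1−β).
No profitable deviation requires 51/(1−β) ≥ 69 + 9β/(1−β).
Multiplying by (1−β): 51 ≥ 69(1−β) + 9β = 69 − 60β.
So 60β ≥ 18, i.e. β ≥ 18/60 = 3/10.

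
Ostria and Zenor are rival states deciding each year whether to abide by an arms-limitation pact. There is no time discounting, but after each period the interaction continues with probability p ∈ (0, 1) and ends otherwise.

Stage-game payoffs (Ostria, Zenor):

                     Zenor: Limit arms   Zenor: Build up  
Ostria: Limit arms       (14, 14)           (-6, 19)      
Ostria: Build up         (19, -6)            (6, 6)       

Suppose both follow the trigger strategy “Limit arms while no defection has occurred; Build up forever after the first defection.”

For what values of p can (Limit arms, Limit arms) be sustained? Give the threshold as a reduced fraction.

5/13

Expected cooperation value is 14 + p·14 + p²·14 + … = 14/(1−p); deviation gives 19 + p·6/(1−p).
14 ≥ 19(1−p) + 6p ⇒ 13p ≥ 5 ⇒ p ≥ 5/13.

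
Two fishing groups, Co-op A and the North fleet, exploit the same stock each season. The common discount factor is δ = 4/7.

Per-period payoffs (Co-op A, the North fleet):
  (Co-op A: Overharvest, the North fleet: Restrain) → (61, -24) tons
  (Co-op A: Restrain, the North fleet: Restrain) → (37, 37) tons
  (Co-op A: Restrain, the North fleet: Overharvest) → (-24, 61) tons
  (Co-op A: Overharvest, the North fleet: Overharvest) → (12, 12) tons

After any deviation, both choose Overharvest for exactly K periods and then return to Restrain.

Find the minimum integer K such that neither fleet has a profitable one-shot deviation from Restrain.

IC: δ(1−δ^K)/(1−δ) ≥ (61−37)/(37−12) = 24/25.
With δ = 4/7: need 1 − δ^K ≥ 24/25·(1−4/7)/(4/7), i.e. δ^K ≤ 0.2800.
Since (4/7)^2 = 0.3265 and (4/7)^3 = 0.1866, the smallest such K is 3.

3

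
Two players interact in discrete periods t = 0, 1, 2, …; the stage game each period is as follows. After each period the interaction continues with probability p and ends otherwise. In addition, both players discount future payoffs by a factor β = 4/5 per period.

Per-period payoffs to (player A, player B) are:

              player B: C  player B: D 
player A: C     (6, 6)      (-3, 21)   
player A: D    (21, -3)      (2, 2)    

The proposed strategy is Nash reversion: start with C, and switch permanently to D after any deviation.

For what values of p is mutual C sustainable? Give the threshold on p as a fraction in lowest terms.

With continuation probability p and discount β, the effective per-period discount factor is βp.
Grim-trigger IC: βp ≥ (21−6)/(21−2) = 15/19.
So p ≥ (15/19)/(4/5) = 75/76.

75/76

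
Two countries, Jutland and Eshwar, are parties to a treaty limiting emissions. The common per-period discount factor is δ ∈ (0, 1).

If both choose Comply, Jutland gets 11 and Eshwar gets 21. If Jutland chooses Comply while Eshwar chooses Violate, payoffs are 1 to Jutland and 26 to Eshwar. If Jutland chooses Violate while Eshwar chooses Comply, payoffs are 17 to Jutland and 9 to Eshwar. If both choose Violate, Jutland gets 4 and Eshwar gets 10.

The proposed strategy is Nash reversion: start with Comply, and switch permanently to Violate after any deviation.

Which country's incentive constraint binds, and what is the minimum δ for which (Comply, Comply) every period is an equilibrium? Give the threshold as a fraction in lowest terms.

Jutland's threshold: (17−11)/(17−4) = 6/13.
Eshwar's threshold: (26−21)/(26−10) = 5/16.
6/13 > 5/16, so Jutland binds and δ* = 6/13.

Jutland; δ ≥ 6/13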